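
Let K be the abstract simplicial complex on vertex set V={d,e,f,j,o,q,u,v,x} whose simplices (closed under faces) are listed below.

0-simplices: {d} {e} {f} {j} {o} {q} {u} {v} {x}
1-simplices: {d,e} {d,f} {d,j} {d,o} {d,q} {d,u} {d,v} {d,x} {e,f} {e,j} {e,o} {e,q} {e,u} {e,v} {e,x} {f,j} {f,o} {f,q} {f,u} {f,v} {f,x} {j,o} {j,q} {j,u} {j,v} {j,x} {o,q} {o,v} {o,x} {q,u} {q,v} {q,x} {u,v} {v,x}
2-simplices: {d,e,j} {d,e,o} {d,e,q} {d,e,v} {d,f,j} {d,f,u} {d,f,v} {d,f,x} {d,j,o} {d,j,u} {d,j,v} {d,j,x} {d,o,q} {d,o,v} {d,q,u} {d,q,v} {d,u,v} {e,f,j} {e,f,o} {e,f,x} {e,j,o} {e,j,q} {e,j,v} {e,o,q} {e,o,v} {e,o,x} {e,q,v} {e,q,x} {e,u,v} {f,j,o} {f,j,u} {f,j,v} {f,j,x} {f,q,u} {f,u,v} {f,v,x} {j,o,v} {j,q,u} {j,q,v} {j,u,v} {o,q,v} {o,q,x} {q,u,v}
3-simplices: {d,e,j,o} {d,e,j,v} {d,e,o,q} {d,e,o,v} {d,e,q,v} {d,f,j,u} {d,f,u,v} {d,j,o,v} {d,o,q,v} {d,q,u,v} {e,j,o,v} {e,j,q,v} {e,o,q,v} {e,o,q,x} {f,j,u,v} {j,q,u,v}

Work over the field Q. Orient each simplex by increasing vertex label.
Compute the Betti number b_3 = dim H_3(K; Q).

n_0=9 n_1=34 n_2=43 n_3=16  [Q]
∂1: piv[de,df,dj,do,dq,du,dv,dx] rk=8  ker:ef,ej,eo,eq,eu,ev,ex,fj,fo,fq,fu,fv,fx,jo,jq,ju,jv,jx,oq,ov,ox,qu,qv,qx,uv,vx
∂2: piv[dej,deo,deq,dev,dfj,dfu,dfv,dfx,djo,dju,djv,djx,doq,dov,dqu,dqv,duv,efj,efo,efx,ejq,eox,eqx,euv,fqu,fvx] rk=26  ker:ejo,ejv,eoq,eov,eqv,fjo,fju,fjv,fjx,fuv,jov,jqu,jqv,juv,oqv,oqx,quv
∂3: piv[dejo,dejv,deoq,deov,deqv,dfju,dfuv,djov,doqv,dquv,ejqv,eoqx,fjuv,jquv] rk=14  ker:ejov,eoqv
b_3=(16−14)−0=2

b_3=2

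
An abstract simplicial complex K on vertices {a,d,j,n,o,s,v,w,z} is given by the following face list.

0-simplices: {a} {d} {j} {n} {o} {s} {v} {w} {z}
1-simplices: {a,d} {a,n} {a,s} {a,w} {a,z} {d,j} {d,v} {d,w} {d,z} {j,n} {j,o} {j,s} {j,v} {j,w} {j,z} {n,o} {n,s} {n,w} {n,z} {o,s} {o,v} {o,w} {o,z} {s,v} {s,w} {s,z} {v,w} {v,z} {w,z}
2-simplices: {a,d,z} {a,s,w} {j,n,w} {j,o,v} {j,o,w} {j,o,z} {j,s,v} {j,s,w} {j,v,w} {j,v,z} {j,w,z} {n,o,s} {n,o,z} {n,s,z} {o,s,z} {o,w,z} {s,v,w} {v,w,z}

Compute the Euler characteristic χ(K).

n_0=9 n_1=29 n_2=18
χ=+9−29+18=-2

χ(K)=-2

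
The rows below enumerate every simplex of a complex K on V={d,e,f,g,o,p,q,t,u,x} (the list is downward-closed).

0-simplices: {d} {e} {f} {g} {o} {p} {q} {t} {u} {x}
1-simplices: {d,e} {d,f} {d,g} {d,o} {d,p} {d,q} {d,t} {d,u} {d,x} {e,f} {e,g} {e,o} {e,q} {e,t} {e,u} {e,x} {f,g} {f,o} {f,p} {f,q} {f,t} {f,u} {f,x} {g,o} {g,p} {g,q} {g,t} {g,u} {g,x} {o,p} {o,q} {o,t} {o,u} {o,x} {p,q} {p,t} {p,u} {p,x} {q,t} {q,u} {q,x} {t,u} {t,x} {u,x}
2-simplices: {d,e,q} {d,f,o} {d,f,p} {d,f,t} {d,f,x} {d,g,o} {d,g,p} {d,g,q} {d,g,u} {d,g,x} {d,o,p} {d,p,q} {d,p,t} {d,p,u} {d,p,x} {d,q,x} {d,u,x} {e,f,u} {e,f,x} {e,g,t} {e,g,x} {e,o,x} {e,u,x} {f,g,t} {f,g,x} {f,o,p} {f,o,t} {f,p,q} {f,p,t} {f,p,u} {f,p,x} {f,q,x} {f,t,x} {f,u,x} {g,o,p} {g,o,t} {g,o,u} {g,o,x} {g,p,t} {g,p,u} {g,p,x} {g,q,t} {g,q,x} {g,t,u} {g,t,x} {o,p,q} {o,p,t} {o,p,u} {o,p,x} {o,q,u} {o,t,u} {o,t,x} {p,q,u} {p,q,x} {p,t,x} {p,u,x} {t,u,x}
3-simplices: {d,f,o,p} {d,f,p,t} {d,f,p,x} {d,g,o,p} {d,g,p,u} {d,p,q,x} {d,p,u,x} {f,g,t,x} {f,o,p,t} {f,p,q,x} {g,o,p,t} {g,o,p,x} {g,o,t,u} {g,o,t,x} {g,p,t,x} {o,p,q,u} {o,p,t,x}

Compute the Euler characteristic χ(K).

n_0=10 n_1=44 n_2=57 n_3=17
χ=+10−44+57−17=6

χ(K)=6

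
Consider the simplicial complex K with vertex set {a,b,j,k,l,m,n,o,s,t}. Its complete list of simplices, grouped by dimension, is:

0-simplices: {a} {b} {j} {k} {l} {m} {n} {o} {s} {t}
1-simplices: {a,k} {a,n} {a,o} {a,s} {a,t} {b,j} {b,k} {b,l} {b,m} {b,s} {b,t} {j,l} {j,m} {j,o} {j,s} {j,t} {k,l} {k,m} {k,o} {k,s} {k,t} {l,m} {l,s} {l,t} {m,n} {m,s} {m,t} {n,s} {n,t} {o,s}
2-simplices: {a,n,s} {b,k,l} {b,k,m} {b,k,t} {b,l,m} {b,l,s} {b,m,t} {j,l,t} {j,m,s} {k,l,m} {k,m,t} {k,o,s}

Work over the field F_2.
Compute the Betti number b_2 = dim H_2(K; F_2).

n_0=10 n_1=30 n_2=12  [Z2]
∂1: piv[ak,an,ao,as,at,bj,bk,bl,bm] rk=9  ker:bs,bt,jl,jm,jo,js,jt,kl,km,ko,ks,kt,lm,ls,lt,mn,ms,mt,ns,nt,os
∂2: piv[ans,bkl,bkm,bkt,blm,bls,bmt,jlt,jms,kos] rk=10  ker:klm,kmt
b_2=(12−10)−0=2

b_2=2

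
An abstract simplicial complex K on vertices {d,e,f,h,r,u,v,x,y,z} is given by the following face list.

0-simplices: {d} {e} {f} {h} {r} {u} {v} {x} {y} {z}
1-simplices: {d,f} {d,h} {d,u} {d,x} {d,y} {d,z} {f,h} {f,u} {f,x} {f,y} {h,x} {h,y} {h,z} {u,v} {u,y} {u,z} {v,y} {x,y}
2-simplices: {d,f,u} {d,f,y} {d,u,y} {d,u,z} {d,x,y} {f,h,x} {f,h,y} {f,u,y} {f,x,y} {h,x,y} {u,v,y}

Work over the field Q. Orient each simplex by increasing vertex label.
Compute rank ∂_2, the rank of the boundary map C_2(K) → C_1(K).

rank∂_2=9

n_0=10 n_1=18 n_2=11  [Q]
∂1: piv[df,dh,du,dx,dy,dz,uv] rk=7  ker:fh,fu,fx,fy,hx,hy,hz,uy,uz,vy,xy
∂2: piv[dfu,dfy,duy,duz,dxy,fhx,fhy,fxy,uvy] rk=9  ker:fuy,hxy
rk∂_2=9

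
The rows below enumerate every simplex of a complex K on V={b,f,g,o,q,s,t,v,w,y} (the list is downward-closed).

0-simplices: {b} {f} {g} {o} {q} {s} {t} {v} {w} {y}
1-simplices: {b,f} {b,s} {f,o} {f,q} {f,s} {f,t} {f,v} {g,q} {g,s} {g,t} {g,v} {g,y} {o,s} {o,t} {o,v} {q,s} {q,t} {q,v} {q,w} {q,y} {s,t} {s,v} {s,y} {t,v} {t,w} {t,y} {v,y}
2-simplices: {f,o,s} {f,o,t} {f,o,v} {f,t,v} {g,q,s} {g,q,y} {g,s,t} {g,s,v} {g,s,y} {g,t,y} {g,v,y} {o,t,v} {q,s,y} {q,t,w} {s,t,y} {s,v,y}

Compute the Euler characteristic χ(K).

n_0=10 n_1=27 n_2=16
χ=+10−27+16=-1

χ(K)=-1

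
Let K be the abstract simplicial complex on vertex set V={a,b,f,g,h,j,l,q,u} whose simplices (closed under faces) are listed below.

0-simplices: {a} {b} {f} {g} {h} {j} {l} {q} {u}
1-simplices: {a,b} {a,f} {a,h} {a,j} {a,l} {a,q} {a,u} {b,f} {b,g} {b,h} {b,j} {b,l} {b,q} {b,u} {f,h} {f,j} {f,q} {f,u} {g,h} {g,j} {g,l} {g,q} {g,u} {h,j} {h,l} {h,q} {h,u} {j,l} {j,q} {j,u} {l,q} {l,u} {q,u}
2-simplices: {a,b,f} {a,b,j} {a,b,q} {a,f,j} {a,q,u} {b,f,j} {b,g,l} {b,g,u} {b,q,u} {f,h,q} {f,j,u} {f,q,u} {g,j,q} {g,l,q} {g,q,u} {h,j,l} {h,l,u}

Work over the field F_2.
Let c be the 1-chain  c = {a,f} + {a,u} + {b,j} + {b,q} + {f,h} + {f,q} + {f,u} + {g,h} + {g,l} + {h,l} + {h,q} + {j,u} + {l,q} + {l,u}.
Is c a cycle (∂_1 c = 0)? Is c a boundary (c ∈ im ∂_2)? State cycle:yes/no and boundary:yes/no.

cycle:yes boundary:no

n_0=9 n_1=33 n_2=17  [Z2]
∂1: piv[ab,af,ah,aj,al,aq,au,bg] rk=8  ker:bf,bh,bj,bl,bq,bu,fh,fj,fq,fu,gh,gj,gl,gq,gu,hj,hl,hq,hu,jl,jq,ju,lq,lu,qu
∂2: piv[abf,abj,abq,afj,aqu,bgl,bgu,bqu,fhq,fju,fqu,gjq,glq,gqu,hjl,hlu] rk=16  ker:bfj
∂1c = 0
c vs im∂2: residual ≠ 0 ⇒ not boundary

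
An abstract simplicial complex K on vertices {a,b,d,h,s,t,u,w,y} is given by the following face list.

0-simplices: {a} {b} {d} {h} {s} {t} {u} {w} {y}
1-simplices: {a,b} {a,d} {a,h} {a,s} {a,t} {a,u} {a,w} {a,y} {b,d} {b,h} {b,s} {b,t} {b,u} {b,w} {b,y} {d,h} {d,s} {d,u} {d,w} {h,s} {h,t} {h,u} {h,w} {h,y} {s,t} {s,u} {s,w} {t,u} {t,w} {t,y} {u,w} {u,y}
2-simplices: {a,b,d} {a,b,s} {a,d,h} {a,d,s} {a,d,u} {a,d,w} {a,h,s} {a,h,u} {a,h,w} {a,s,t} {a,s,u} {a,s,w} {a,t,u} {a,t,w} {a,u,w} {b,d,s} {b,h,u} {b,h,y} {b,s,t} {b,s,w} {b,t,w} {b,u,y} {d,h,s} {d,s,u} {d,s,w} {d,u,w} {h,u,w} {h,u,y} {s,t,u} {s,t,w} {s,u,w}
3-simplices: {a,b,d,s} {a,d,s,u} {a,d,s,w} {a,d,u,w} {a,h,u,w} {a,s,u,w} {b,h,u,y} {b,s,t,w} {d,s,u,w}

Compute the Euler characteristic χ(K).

χ(K)=-1

n_0=9 n_1=32 n_2=31 n_3=9
χ=+9−32+31−9=-1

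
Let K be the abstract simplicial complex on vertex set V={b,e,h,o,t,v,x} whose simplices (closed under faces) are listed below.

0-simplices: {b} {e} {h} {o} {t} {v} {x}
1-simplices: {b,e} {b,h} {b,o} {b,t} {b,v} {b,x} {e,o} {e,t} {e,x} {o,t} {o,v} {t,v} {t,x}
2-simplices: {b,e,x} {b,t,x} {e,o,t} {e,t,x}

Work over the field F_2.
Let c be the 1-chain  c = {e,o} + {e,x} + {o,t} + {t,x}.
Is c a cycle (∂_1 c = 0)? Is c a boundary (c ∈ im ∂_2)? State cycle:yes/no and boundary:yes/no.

n_0=7 n_1=13 n_2=4  [Z2]
∂1: piv[be,bh,bo,bt,bv,bx] rk=6  ker:eo,et,ex,ot,ov,tv,tx
∂2: piv[bex,btx,eot,etx] rk=4
∂1c = 0
c vs im∂2: reduces to 0 ⇒ boundary

cycle:yes boundary:yes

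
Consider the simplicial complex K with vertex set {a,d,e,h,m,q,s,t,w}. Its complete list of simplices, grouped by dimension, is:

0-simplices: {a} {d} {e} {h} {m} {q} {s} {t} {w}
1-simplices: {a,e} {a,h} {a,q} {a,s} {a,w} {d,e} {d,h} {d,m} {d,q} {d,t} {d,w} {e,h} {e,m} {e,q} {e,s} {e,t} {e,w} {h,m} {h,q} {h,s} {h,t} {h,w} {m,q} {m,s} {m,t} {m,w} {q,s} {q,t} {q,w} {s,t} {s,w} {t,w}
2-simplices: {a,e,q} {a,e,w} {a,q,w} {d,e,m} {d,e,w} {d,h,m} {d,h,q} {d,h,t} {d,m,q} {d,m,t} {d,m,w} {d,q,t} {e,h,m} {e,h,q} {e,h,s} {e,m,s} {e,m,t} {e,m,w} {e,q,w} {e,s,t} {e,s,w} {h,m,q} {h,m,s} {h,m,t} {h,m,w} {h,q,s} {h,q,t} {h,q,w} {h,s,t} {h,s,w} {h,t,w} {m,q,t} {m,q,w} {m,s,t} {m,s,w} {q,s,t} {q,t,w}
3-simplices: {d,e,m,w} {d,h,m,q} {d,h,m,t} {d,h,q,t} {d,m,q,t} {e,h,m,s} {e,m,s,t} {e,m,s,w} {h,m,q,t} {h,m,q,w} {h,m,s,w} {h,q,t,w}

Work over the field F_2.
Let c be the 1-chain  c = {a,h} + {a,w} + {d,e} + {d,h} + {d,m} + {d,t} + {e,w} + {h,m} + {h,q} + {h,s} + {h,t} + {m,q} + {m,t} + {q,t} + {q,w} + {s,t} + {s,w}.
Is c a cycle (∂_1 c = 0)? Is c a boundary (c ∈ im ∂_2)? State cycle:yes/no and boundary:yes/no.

cycle:no boundary:no

n_0=9 n_1=32 n_2=37 n_3=12  [Z2]
∂1: piv[ae,ah,aq,as,aw,de,dm,dt] rk=8  ker:dh,dq,dw,eh,em,eq,es,et,ew,hm,hq,hs,ht,hw,mq,ms,mt,mw,qs,qt,qw,st,sw,tw
∂2: piv[aeq,aew,aqw,dem,dew,dhm,dhq,dht,dmq,dmt,dmw,dqt,ehm,ehq,ehs,ems,emt,est,esw,hmw,hqs,htw] rk=22  ker:emw,eqw,hmq,hms,hmt,hqt,hqw,hst,hsw,mqt,mqw,mst,msw,qst,qtw
∂3: piv[demw,dhmq,dhmt,dhqt,dmqt,ehms,emst,emsw,hmqw,hmsw,hqtw] rk=11  ker:hmqt
∂1c = {s} + {t}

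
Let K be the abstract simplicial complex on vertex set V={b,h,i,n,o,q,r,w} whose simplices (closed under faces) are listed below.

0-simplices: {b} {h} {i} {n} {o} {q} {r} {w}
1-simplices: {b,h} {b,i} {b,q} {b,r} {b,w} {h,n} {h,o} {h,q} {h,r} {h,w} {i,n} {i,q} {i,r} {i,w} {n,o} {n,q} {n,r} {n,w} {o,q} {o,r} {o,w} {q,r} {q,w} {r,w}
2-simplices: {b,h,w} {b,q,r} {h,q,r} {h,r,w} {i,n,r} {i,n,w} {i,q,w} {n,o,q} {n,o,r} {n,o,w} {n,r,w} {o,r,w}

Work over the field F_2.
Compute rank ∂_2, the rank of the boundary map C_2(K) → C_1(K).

n_0=8 n_1=24 n_2=12  [Z2]
∂1: piv[bh,bi,bq,br,bw,hn,ho] rk=7  ker:hq,hr,hw,in,iq,ir,iw,no,nq,nr,nw,oq,or,ow,qr,qw,rw
∂2: piv[bhw,bqr,hqr,hrw,inr,inw,iqw,noq,nor,now,nrw] rk=11  ker:orw
rk∂_2=11

rank∂_2=11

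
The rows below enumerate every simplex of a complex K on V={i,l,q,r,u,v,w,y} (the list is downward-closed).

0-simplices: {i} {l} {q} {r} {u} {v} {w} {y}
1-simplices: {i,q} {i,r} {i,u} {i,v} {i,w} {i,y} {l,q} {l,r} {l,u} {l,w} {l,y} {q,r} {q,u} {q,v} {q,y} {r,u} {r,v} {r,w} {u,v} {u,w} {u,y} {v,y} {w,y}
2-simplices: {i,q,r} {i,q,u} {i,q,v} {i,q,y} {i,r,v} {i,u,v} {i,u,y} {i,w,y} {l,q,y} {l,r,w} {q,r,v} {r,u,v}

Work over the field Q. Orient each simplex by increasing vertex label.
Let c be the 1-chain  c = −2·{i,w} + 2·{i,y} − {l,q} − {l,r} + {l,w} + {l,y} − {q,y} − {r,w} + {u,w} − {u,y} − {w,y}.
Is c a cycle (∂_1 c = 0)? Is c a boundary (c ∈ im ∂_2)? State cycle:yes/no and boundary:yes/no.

n_0=8 n_1=23 n_2=12  [Q]
∂1: piv[iq,ir,iu,iv,iw,iy,lq] rk=7  ker:lr,lu,lw,ly,qr,qu,qv,qy,ru,rv,rw,uv,uw,uy,vy,wy
∂2: piv[iqr,iqu,iqv,iqy,irv,iuv,iuy,iwy,lqy,lrw,ruv] rk=11  ker:qrv
∂1c = 0
c vs im∂2: residual ≠ 0 ⇒ not boundary

cycle:yes boundary:no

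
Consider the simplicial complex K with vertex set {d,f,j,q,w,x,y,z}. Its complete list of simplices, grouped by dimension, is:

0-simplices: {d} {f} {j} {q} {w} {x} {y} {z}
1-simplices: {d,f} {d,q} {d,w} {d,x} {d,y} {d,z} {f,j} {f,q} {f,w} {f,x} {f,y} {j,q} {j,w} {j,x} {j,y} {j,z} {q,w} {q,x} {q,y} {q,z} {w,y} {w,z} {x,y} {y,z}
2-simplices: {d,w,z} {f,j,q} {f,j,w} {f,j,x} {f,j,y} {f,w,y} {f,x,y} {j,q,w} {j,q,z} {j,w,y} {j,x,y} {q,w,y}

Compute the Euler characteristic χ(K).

n_0=8 n_1=24 n_2=12
χ=+8−24+12=-4

χ(K)=-4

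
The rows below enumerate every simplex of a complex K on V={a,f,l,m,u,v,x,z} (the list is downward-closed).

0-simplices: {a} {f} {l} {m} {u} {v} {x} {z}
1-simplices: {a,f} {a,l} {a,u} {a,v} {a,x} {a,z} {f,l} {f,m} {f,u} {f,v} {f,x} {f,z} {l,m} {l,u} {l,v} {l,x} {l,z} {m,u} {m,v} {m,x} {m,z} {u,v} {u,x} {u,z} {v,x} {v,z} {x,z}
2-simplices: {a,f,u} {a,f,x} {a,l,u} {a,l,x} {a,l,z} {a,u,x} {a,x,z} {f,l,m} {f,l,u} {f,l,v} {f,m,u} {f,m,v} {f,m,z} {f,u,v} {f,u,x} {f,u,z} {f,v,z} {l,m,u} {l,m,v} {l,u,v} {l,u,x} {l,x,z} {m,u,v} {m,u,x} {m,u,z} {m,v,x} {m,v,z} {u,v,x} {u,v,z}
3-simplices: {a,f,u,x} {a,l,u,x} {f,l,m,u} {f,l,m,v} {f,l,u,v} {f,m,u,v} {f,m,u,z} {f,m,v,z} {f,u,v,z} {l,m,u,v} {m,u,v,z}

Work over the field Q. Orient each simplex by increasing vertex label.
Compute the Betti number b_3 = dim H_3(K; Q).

b_3=2

n_0=8 n_1=27 n_2=29 n_3=11  [Q]
∂1: piv[af,al,au,av,ax,az,fm] rk=7  ker:fl,fu,fv,fx,fz,lm,lu,lv,lx,lz,mu,mv,mx,mz,uv,ux,uz,vx,vz,xz
∂2: piv[afu,afx,alu,alx,alz,aux,axz,flm,flu,flv,fmu,fmv,fmz,fuv,fuz,fvz,mux,mvx] rk=18  ker:fux,lmu,lmv,luv,lux,lxz,muv,muz,mvz,uvx,uvz
∂3: piv[afux,alux,flmu,flmv,fluv,fmuv,fmuz,fmvz,fuvz] rk=9  ker:lmuv,muvz
b_3=(11−9)−0=2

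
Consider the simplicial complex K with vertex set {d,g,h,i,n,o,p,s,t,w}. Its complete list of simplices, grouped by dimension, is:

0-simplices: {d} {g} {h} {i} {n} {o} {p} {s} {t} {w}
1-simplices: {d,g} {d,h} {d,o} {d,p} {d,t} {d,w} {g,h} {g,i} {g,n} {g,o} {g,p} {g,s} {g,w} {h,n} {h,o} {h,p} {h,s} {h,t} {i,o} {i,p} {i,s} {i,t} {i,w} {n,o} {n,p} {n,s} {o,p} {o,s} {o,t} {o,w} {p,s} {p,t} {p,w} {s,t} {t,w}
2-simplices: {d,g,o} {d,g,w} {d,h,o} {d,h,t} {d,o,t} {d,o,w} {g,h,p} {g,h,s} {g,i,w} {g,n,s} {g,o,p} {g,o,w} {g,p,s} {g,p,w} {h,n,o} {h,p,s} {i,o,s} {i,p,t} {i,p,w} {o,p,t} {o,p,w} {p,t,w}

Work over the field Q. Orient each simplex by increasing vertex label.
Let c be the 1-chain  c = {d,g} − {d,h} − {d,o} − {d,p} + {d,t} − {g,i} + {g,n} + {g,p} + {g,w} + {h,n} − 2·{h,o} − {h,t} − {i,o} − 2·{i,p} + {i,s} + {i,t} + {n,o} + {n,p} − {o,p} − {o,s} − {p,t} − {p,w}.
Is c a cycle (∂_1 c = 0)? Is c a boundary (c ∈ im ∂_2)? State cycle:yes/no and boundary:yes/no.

cycle:no boundary:no

n_0=10 n_1=35 n_2=22  [Q]
∂1: piv[dg,dh,do,dp,dt,dw,gi,gn,gs] rk=9  ker:gh,go,gp,gw,hn,ho,hp,hs,ht,io,ip,is,it,iw,no,np,ns,op,os,ot,ow,ps,pt,pw,st,tw
∂2: piv[dgo,dgw,dho,dht,dot,dow,ghp,ghs,giw,gns,gop,gps,gpw,hno,ios,ipt,ipw,opt,ptw] rk=19  ker:gow,hps,opw
∂1c = {d} − {g} + {h} − {o}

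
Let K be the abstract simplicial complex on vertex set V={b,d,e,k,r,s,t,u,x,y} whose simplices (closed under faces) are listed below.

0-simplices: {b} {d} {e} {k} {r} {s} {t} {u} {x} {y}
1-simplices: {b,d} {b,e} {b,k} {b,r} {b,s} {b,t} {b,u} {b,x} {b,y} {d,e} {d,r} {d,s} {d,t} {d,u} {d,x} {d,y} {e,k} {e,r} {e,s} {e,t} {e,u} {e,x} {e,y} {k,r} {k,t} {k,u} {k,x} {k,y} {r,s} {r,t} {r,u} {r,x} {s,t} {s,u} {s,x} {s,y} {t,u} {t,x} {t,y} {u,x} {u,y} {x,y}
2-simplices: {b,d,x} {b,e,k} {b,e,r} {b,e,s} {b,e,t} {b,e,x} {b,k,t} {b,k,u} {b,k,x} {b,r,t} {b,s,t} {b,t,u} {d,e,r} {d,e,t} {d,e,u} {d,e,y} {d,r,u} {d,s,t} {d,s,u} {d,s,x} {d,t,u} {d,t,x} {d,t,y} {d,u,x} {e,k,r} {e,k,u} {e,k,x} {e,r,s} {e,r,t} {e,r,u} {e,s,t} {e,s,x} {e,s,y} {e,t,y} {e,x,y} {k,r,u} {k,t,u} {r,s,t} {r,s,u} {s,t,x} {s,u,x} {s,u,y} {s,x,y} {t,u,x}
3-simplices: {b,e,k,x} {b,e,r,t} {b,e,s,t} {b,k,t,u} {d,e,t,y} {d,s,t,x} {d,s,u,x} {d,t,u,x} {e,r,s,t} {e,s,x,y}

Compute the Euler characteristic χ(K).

n_0=10 n_1=42 n_2=44 n_3=10
χ=+10−42+44−10=2

χ(K)=2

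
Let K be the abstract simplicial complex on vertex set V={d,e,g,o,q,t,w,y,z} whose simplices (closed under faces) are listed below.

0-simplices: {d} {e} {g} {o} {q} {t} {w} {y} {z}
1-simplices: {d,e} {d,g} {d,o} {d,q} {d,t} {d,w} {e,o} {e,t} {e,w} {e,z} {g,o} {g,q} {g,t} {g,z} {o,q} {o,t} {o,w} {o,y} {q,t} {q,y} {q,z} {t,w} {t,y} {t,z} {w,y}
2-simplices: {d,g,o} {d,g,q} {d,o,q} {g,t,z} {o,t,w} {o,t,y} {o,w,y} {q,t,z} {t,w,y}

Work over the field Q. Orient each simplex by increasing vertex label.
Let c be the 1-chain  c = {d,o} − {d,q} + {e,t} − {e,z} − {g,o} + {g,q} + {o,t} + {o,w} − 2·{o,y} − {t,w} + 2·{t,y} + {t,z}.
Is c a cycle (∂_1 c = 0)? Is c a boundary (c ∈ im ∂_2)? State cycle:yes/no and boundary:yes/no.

n_0=9 n_1=25 n_2=9  [Q]
∂1: piv[de,dg,do,dq,dt,dw,ez,oy] rk=8  ker:eo,et,ew,go,gq,gt,gz,oq,ot,ow,qt,qy,qz,tw,ty,tz,wy
∂2: piv[dgo,dgq,doq,gtz,otw,oty,owy,qtz] rk=8  ker:twy
∂1c = 0
c vs im∂2: residual ≠ 0 ⇒ not boundary

cycle:yes boundary:no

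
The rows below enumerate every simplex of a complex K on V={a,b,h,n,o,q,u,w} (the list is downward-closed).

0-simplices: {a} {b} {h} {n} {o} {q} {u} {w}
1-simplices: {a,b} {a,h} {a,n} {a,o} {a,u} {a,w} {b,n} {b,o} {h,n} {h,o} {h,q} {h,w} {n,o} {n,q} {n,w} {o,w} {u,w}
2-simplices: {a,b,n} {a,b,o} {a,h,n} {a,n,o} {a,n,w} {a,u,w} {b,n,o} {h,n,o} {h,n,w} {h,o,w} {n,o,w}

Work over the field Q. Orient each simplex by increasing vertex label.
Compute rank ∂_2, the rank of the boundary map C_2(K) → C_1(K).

rank∂_2=9

n_0=8 n_1=17 n_2=11  [Q]
∂1: piv[ab,ah,an,ao,au,aw,hq] rk=7  ker:bn,bo,hn,ho,hw,no,nq,nw,ow,uw
∂2: piv[abn,abo,ahn,ano,anw,auw,hno,hnw,how] rk=9  ker:bno,now
rk∂_2=9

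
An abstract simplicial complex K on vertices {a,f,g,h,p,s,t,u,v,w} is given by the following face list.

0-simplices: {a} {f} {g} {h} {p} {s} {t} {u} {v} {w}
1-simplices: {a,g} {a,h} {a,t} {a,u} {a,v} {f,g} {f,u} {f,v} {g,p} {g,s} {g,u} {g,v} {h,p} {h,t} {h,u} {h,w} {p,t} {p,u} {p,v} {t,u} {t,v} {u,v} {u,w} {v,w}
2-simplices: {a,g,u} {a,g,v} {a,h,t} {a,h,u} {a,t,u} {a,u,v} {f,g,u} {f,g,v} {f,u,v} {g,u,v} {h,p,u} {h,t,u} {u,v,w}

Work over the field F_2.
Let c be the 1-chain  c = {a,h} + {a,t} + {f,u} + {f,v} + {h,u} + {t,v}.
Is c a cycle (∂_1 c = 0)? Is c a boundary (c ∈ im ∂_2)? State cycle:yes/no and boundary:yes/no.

n_0=10 n_1=24 n_2=13  [Z2]
∂1: piv[ag,ah,at,au,av,fg,gp,gs,hw] rk=9  ker:fu,fv,gu,gv,hp,ht,hu,pt,pu,pv,tu,tv,uv,uw,vw
∂2: piv[agu,agv,aht,ahu,atu,auv,fgu,fgv,hpu,uvw] rk=10  ker:fuv,guv,htu
∂1c = 0
c vs im∂2: residual ≠ 0 ⇒ not boundary

cycle:yes boundary:no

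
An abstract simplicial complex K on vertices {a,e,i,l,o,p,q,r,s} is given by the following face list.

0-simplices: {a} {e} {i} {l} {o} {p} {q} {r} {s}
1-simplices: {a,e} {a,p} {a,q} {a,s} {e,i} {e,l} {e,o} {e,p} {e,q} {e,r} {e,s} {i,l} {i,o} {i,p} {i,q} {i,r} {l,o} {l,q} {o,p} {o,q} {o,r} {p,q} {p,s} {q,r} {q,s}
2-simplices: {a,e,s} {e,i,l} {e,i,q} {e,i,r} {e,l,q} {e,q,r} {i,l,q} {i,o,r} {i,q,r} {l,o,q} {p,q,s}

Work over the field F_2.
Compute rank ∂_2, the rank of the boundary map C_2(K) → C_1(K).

n_0=9 n_1=25 n_2=11  [Z2]
∂1: piv[ae,ap,aq,as,ei,el,eo,er] rk=8  ker:ep,eq,es,il,io,ip,iq,ir,lo,lq,op,oq,or,pq,ps,qr,qs
∂2: piv[aes,eil,eiq,eir,elq,eqr,ior,loq,pqs] rk=9  ker:ilq,iqr
rk∂_2=9

rank∂_2=9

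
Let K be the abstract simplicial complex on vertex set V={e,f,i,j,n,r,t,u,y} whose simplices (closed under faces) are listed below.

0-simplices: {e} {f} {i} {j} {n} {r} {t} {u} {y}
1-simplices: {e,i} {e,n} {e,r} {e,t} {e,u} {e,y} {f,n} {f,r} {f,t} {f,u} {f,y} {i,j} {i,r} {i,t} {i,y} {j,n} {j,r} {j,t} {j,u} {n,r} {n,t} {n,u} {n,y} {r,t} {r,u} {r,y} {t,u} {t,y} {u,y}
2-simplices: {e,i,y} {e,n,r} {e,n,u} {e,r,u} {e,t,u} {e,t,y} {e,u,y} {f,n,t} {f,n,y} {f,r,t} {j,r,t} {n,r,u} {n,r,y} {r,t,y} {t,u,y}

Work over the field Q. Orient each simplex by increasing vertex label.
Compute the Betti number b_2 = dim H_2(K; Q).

n_0=9 n_1=29 n_2=15  [Q]
∂1: piv[ei,en,er,et,eu,ey,fn,ij] rk=8  ker:fr,ft,fu,fy,ir,it,iy,jn,jr,jt,ju,nr,nt,nu,ny,rt,ru,ry,tu,ty,uy
∂2: piv[eiy,enr,enu,eru,etu,ety,euy,fnt,fny,frt,jrt,nry,rty] rk=13  ker:nru,tuy
b_2=(15−13)−0=2

b_2=2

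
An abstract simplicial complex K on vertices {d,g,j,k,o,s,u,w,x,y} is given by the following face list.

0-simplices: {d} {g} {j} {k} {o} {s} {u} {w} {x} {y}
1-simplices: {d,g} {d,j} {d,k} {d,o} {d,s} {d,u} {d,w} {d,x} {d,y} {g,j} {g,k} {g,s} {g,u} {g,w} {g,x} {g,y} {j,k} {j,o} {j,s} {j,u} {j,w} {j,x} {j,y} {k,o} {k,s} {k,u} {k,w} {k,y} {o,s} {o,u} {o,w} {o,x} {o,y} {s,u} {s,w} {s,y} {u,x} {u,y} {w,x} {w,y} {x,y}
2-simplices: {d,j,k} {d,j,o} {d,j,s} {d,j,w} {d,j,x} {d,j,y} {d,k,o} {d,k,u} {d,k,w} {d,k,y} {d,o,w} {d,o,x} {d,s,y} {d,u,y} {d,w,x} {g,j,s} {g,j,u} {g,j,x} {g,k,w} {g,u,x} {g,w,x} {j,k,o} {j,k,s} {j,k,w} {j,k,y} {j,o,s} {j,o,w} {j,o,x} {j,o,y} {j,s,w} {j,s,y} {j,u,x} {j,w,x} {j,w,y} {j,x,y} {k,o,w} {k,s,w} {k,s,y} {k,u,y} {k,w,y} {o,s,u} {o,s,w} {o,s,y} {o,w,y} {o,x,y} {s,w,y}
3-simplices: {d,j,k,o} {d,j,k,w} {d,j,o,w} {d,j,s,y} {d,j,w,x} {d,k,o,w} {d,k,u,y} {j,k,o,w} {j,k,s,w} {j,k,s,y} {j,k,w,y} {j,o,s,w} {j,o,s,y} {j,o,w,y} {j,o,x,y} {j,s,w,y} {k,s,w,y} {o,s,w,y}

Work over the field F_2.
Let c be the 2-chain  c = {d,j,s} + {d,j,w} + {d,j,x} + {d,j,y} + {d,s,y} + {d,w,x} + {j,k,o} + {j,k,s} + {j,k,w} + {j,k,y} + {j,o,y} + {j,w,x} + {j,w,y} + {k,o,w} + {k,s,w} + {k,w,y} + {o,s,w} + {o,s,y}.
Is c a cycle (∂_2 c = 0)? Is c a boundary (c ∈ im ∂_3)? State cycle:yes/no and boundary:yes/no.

n_0=10 n_1=41 n_2=46 n_3=18  [Z2]
∂1: piv[dg,dj,dk,do,ds,du,dw,dx,dy] rk=9  ker:gj,gk,gs,gu,gw,gx,gy,jk,jo,js,ju,jw,jx,jy,ko,ks,ku,kw,ky,os,ou,ow,ox,oy,su,sw,sy,ux,uy,wx,wy,xy
∂2: piv[djk,djo,djs,djw,djx,djy,dko,dku,dkw,dky,dow,dox,dsy,duy,dwx,gjs,gju,gjx,gkw,gux,gwx,jks,jos,joy,jsw,jwy,jxy,osu] rk=28  ker:jko,jkw,jky,jow,jox,jsy,jux,jwx,kow,ksw,ksy,kuy,kwy,osw,osy,owy,oxy,swy
∂3: piv[djko,djkw,djow,djsy,djwx,dkow,dkuy,jksw,jksy,jkwy,josw,josy,jowy,joxy,jswy] rk=15  ker:jkow,kswy,oswy
∂2c = 0
c vs im∂3: reduces to 0 ⇒ boundary

cycle:yes boundary:yes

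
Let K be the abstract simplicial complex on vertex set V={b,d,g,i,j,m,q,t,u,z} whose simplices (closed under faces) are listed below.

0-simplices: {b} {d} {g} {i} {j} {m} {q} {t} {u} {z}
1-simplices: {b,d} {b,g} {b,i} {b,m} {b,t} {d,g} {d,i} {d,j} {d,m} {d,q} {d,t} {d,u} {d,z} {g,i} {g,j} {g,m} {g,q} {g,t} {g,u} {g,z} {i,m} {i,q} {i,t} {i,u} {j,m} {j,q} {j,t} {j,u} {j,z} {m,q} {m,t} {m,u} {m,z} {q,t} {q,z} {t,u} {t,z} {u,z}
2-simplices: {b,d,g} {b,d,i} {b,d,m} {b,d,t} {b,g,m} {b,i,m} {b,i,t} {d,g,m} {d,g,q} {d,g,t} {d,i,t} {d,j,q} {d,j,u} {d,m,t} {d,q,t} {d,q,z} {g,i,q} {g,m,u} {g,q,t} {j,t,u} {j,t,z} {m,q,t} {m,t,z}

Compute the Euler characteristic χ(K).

χ(K)=-5

n_0=10 n_1=38 n_2=23
χ=+10−38+23=-5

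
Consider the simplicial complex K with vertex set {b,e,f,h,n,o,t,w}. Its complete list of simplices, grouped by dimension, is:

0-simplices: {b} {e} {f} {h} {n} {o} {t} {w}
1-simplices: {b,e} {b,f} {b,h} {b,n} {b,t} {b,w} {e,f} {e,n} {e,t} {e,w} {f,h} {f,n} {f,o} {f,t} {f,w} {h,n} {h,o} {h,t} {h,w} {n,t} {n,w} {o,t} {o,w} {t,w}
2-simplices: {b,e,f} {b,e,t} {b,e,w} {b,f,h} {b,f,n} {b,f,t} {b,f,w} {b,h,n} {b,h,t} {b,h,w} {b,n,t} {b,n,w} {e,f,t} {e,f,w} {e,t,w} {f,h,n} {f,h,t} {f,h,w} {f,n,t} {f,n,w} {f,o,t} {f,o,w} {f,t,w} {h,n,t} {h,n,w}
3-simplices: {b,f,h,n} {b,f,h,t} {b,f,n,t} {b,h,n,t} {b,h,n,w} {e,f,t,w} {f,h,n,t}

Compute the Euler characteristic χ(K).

n_0=8 n_1=24 n_2=25 n_3=7
χ=+8−24+25−7=2

χ(K)=2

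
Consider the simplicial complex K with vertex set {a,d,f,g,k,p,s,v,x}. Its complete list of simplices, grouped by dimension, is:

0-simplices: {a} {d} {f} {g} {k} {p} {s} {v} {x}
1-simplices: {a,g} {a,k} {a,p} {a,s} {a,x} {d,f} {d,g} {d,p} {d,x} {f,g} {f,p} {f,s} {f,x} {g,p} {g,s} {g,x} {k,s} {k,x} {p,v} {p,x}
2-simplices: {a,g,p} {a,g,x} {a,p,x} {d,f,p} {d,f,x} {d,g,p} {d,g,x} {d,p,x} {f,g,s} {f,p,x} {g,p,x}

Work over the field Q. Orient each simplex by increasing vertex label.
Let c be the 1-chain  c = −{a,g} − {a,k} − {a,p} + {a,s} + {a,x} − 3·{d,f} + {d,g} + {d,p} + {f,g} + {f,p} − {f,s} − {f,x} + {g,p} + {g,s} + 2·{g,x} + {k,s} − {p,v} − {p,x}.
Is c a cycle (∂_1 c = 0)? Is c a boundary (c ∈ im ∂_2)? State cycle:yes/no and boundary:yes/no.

cycle:no boundary:no

n_0=9 n_1=20 n_2=11  [Q]
∂1: piv[ag,ak,ap,as,ax,df,dg,pv] rk=8  ker:dp,dx,fg,fp,fs,fx,gp,gs,gx,ks,kx,px
∂2: piv[agp,agx,apx,dfp,dfx,dgp,dgx,fgs] rk=8  ker:dpx,fpx,gpx
∂1c = {a} + {d} − 3·{f} − 3·{g} − 2·{k} + 4·{p} + 2·{s} − {v} + {x}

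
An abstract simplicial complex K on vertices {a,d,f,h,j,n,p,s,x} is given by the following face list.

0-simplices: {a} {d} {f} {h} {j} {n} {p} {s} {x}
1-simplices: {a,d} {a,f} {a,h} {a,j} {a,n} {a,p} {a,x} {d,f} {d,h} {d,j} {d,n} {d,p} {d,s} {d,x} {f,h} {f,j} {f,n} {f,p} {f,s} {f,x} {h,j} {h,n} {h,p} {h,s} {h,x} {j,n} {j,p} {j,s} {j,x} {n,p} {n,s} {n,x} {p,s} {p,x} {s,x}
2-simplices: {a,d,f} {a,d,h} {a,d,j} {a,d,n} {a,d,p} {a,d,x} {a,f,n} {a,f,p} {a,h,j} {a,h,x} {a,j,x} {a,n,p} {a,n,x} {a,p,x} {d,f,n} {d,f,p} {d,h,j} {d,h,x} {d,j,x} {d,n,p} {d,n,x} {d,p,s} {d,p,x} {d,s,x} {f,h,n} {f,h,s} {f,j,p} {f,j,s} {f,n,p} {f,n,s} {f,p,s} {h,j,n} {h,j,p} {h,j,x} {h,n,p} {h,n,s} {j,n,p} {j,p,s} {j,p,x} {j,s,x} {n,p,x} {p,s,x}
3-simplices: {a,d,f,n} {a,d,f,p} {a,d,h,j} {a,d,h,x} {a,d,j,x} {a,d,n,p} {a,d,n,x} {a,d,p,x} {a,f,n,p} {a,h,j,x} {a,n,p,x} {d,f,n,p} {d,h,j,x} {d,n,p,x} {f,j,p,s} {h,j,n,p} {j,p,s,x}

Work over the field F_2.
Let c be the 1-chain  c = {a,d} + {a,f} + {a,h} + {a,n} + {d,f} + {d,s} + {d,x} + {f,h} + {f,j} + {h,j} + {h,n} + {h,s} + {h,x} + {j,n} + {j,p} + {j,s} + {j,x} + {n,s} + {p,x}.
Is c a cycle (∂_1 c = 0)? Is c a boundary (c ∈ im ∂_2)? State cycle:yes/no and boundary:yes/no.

cycle:yes boundary:yes

n_0=9 n_1=35 n_2=42 n_3=17  [Z2]
∂1: piv[ad,af,ah,aj,an,ap,ax,ds] rk=8  ker:df,dh,dj,dn,dp,dx,fh,fj,fn,fp,fs,fx,hj,hn,hp,hs,hx,jn,jp,js,jx,np,ns,nx,ps,px,sx
∂2: piv[adf,adh,adj,adn,adp,adx,afn,afp,ahj,ahx,ajx,anp,anx,apx,dps,dsx,fhn,fhs,fjp,fjs,fns,fps,hjn,hjp,hnp,jpx] rk=26  ker:dfn,dfp,dhj,dhx,djx,dnp,dnx,dpx,fnp,hjx,hns,jnp,jps,jsx,npx,psx
∂3: piv[adfn,adfp,adhj,adhx,adjx,adnp,adnx,adpx,afnp,ahjx,anpx,fjps,hjnp,jpsx] rk=14  ker:dfnp,dhjx,dnpx
∂1c = 0
c vs im∂2: reduces to 0 ⇒ boundary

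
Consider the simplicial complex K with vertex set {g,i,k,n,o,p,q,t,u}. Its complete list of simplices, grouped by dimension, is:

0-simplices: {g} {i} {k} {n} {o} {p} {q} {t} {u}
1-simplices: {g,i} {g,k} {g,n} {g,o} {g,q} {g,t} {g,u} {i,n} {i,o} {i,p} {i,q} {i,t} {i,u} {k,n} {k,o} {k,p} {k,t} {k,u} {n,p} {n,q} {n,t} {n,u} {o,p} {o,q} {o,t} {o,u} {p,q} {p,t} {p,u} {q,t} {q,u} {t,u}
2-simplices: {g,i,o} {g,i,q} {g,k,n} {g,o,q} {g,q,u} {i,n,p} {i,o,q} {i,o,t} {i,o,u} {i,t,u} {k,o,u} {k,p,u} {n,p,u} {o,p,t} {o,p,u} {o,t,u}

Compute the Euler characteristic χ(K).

χ(K)=-7

n_0=9 n_1=32 n_2=16
χ=+9−32+16=-7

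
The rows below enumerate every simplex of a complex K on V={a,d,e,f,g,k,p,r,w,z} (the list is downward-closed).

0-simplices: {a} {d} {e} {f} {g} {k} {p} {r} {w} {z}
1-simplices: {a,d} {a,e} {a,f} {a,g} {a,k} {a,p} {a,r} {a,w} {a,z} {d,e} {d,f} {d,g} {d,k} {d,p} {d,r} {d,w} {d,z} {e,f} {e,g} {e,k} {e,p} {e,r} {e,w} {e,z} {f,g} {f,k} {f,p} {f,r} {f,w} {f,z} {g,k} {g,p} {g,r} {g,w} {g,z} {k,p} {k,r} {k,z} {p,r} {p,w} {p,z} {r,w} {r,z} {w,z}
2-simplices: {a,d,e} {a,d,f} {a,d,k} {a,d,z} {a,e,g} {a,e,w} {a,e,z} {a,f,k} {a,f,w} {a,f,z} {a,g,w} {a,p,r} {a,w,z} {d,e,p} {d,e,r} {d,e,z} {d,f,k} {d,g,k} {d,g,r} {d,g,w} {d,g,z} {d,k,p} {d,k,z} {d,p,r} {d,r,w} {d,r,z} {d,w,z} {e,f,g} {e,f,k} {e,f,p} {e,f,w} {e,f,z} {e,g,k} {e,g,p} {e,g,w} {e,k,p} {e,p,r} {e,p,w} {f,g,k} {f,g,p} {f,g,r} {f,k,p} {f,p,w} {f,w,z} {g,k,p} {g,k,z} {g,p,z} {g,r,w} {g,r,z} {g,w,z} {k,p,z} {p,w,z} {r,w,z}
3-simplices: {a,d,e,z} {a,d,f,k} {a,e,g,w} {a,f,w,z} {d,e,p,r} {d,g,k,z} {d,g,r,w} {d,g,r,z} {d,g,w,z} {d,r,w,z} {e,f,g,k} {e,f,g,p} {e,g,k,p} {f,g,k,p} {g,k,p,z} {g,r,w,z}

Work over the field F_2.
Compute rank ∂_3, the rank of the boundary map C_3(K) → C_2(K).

n_0=10 n_1=44 n_2=53 n_3=16  [Z2]
∂1: piv[ad,ae,af,ag,ak,ap,ar,aw,az] rk=9  ker:de,df,dg,dk,dp,dr,dw,dz,ef,eg,ek,ep,er,ew,ez,fg,fk,fp,fr,fw,fz,gk,gp,gr,gw,gz,kp,kr,kz,pr,pw,pz,rw,rz,wz
∂2: piv[ade,adf,adk,adz,aeg,aew,aez,afk,afw,afz,agw,apr,awz,dep,der,dgk,dgr,dgw,dgz,dkp,dkz,dpr,drw,drz,dwz,efg,efk,efp,efw,egp,epw,fgr,gpz] rk=33  ker:dez,dfk,efz,egk,egw,ekp,epr,fgk,fgp,fkp,fpw,fwz,gkp,gkz,grw,grz,gwz,kpz,pwz,rwz
∂3: piv[adez,adfk,aegw,afwz,depr,dgkz,dgrw,dgrz,dgwz,drwz,efgk,efgp,egkp,fgkp,gkpz] rk=15  ker:grwz
rk∂_3=15

rank∂_3=15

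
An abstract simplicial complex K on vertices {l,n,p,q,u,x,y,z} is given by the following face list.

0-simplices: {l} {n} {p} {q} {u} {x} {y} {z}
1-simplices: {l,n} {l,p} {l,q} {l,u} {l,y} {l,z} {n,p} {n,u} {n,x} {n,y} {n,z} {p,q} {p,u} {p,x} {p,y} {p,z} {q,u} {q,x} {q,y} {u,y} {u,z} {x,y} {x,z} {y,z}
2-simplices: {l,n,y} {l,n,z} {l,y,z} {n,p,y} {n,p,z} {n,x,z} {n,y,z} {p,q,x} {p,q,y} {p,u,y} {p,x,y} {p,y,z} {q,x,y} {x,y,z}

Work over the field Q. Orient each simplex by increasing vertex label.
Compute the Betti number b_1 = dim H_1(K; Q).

n_0=8 n_1=24 n_2=14  [Q]
∂1: piv[ln,lp,lq,lu,ly,lz,nx] rk=7  ker:np,nu,ny,nz,pq,pu,px,py,pz,qu,qx,qy,uy,uz,xy,xz,yz
∂2: piv[lny,lnz,lyz,npy,npz,nxz,pqx,pqy,puy,pxy,xyz] rk=11  ker:nyz,pyz,qxy
b_1=(24−7)−11=6

b_1=6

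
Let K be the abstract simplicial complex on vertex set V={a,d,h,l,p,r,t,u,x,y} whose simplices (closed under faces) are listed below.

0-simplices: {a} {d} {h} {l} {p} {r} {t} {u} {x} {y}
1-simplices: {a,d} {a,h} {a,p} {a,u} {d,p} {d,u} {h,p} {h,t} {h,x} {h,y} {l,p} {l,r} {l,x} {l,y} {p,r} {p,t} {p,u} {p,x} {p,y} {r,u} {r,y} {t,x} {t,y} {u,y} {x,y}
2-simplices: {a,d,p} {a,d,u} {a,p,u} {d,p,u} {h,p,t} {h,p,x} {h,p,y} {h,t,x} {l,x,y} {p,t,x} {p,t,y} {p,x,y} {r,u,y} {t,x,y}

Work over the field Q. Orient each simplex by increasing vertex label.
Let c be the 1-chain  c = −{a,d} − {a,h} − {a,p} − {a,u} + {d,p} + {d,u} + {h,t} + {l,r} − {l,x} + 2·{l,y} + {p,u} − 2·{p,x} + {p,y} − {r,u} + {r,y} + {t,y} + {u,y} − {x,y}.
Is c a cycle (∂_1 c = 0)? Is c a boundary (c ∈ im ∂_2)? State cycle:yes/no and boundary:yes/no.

n_0=10 n_1=25 n_2=14  [Q]
∂1: piv[ad,ah,ap,au,ht,hx,hy,lp,lr] rk=9  ker:dp,du,hp,lx,ly,pr,pt,pu,px,py,ru,ry,tx,ty,uy,xy
∂2: piv[adp,adu,apu,hpt,hpx,hpy,htx,lxy,pty,pxy,ruy] rk=11  ker:dpu,ptx,txy
∂1c = 4·{a} − 3·{d} − 2·{h} − 2·{l} + {r} − {u} − 2·{x} + 5·{y}

cycle:no boundary:no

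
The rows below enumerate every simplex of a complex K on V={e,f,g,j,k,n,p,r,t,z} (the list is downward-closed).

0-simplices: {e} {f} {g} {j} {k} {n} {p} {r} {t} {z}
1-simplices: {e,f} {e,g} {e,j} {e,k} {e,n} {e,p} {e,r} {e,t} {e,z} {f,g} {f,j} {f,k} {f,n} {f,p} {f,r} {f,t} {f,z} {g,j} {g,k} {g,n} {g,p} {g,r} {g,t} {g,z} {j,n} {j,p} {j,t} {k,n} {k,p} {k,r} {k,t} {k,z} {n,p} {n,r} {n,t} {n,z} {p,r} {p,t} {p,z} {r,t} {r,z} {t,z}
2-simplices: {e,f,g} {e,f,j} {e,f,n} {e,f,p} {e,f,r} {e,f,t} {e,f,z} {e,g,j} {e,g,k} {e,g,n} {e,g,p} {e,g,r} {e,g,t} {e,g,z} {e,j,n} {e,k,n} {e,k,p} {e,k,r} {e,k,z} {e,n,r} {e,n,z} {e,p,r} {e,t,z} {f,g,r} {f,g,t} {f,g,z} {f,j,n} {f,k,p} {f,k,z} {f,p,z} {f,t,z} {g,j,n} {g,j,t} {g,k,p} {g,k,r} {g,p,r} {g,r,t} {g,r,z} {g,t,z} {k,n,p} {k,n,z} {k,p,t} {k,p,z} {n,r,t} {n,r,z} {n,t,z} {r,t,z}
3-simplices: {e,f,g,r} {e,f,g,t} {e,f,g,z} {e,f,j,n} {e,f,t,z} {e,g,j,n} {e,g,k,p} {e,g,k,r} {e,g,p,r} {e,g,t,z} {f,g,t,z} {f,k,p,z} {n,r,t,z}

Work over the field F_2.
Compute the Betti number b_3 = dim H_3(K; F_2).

n_0=10 n_1=42 n_2=47 n_3=13  [Z2]
∂1: piv[ef,eg,ej,ek,en,ep,er,et,ez] rk=9  ker:fg,fj,fk,fn,fp,fr,ft,fz,gj,gk,gn,gp,gr,gt,gz,jn,jp,jt,kn,kp,kr,kt,kz,np,nr,nt,nz,pr,pt,pz,rt,rz,tz
∂2: piv[efg,efj,efn,efp,efr,eft,efz,egj,egk,egn,egp,egr,egt,egz,ejn,ekn,ekp,ekr,ekz,enr,enz,epr,etz,fkp,fpz,gjt,grt,grz,knp,kpt,nrt] rk=31  ker:fgr,fgt,fgz,fjn,fkz,ftz,gjn,gkp,gkr,gpr,gtz,knz,kpz,nrz,ntz,rtz
∂3: piv[efgr,efgt,efgz,efjn,eftz,egjn,egkp,egkr,egpr,egtz,fkpz,nrtz] rk=12  ker:fgtz
b_3=(13−12)−0=1

b_3=1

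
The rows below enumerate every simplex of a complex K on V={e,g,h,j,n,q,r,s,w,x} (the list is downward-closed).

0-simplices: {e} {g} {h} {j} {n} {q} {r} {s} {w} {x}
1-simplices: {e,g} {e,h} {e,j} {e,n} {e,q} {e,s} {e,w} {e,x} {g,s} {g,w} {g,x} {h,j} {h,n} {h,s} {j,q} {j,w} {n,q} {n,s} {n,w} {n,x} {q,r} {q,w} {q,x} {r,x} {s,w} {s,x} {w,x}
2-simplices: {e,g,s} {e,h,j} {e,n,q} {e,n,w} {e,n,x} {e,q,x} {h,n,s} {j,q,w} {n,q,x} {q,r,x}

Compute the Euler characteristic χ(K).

n_0=10 n_1=27 n_2=10
χ=+10−27+10=-7

χ(K)=-7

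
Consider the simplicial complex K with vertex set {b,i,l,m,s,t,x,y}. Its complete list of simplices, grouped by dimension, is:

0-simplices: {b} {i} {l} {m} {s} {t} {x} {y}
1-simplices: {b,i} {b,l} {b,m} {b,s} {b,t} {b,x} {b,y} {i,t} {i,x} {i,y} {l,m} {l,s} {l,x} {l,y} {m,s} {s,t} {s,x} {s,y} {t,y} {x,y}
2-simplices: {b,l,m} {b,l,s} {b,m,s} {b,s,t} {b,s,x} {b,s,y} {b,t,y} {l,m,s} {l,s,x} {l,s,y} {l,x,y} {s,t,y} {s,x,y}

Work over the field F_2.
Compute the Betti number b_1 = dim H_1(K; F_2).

n_0=8 n_1=20 n_2=13  [Z2]
∂1: piv[bi,bl,bm,bs,bt,bx,by] rk=7  ker:it,ix,iy,lm,ls,lx,ly,ms,st,sx,sy,ty,xy
∂2: piv[blm,bls,bms,bst,bsx,bsy,bty,lsx,lsy,lxy] rk=10  ker:lms,sty,sxy
b_1=(20−7)−10=3

b_1=3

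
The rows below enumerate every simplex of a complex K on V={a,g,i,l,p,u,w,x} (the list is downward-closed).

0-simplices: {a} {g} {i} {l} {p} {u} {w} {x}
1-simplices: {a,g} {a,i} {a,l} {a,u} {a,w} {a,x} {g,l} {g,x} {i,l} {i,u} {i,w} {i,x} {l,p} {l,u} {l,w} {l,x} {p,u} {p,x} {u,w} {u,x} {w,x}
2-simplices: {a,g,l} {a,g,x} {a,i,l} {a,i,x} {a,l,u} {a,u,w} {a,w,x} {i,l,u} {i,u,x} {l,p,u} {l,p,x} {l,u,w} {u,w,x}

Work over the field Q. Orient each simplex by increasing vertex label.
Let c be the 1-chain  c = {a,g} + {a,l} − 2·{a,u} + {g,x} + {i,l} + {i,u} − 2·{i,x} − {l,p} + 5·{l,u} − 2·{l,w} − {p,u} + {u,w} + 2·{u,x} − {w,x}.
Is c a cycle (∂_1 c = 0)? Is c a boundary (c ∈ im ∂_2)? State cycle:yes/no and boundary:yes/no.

n_0=8 n_1=21 n_2=13  [Q]
∂1: piv[ag,ai,al,au,aw,ax,lp] rk=7  ker:gl,gx,il,iu,iw,ix,lu,lw,lx,pu,px,uw,ux,wx
∂2: piv[agl,agx,ail,aix,alu,auw,awx,ilu,iux,lpu,lpx,luw] rk=12  ker:uwx
∂1c = 0
c vs im∂2: reduces to 0 ⇒ boundary

cycle:yes boundary:yes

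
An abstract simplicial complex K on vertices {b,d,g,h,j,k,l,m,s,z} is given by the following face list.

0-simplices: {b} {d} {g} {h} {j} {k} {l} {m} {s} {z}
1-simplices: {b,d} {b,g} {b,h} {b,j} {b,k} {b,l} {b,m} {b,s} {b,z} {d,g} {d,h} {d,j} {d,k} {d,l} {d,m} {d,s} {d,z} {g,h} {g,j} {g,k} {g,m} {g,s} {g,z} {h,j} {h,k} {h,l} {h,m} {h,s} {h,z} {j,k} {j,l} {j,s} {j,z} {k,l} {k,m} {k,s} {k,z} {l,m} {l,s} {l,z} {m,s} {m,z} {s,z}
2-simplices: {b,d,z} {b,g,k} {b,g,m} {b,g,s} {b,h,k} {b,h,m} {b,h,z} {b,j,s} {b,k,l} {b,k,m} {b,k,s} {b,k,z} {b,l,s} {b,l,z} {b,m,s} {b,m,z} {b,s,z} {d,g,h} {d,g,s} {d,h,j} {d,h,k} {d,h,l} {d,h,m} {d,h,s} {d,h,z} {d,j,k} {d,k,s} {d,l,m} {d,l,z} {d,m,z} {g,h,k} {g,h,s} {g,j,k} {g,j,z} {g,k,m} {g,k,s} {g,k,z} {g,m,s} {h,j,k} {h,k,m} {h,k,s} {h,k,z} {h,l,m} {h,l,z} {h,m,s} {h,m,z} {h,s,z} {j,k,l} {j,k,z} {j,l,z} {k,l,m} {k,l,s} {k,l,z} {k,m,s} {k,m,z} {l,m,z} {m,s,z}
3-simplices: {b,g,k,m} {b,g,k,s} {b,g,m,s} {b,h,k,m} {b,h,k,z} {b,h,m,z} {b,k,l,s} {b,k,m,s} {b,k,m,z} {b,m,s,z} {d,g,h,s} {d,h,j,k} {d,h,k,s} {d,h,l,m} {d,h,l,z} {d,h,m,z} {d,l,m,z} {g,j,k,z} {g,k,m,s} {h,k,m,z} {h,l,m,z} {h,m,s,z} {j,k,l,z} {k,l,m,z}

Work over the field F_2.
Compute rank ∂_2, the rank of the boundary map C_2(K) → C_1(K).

rank∂_2=33

n_0=10 n_1=43 n_2=57 n_3=24  [Z2]
∂1: piv[bd,bg,bh,bj,bk,bl,bm,bs,bz] rk=9  ker:dg,dh,dj,dk,dl,dm,ds,dz,gh,gj,gk,gm,gs,gz,hj,hk,hl,hm,hs,hz,jk,jl,js,jz,kl,km,ks,kz,lm,ls,lz,ms,mz,sz
∂2: piv[bdz,bgk,bgm,bgs,bhk,bhm,bhz,bjs,bkl,bkm,bks,bkz,bls,blz,bms,bmz,bsz,dgh,dgs,dhj,dhk,dhl,dhm,dhs,dhz,djk,dks,dlm,dlz,gjk,gjz,gkz,jkl] rk=33  ker:dmz,ghk,ghs,gkm,gks,gms,hjk,hkm,hks,hkz,hlm,hlz,hms,hmz,hsz,jkz,jlz,klm,kls,klz,kms,kmz,lmz,msz
∂3: piv[bgkm,bgks,bgms,bhkm,bhkz,bhmz,bkls,bkms,bkmz,bmsz,dghs,dhjk,dhks,dhlm,dhlz,dhmz,dlmz,gjkz,hmsz,jklz,klmz] rk=21  ker:gkms,hkmz,hlmz
rk∂_2=33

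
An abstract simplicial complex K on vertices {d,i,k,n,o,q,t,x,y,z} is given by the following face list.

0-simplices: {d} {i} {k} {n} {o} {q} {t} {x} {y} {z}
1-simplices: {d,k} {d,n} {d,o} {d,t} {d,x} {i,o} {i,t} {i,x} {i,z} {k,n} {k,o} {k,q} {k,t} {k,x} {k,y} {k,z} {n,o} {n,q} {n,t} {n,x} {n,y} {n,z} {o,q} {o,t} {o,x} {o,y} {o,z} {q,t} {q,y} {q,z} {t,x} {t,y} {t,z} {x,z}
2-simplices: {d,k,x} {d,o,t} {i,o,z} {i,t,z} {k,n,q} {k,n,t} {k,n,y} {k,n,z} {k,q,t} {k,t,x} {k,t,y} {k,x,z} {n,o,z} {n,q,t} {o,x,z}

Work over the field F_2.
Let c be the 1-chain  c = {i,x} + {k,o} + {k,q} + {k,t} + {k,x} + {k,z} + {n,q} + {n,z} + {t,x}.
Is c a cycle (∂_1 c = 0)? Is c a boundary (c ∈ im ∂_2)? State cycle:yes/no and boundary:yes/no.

cycle:no boundary:no

n_0=10 n_1=34 n_2=15  [Z2]
∂1: piv[dk,dn,do,dt,dx,io,iz,kq,ky] rk=9  ker:it,ix,kn,ko,kt,kx,kz,no,nq,nt,nx,ny,nz,oq,ot,ox,oy,oz,qt,qy,qz,tx,ty,tz,xz
∂2: piv[dkx,dot,ioz,itz,knq,knt,kny,knz,kqt,ktx,kty,kxz,noz,oxz] rk=14  ker:nqt
∂1c = {i} + {k} + {o} + {x}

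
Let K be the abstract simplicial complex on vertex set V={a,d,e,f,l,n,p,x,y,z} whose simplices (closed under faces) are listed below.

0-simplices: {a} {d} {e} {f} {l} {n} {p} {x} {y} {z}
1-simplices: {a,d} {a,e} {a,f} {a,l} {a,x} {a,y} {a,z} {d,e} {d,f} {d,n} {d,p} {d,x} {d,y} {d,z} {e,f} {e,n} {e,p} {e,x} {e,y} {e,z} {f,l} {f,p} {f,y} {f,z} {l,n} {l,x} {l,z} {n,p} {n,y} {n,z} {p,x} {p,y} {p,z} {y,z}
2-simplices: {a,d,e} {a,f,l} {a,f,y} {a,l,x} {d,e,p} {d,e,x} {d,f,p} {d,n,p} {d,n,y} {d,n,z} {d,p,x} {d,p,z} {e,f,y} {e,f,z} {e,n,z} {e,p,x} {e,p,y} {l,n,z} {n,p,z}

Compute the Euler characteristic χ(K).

n_0=10 n_1=34 n_2=19
χ=+10−34+19=-5

χ(K)=-5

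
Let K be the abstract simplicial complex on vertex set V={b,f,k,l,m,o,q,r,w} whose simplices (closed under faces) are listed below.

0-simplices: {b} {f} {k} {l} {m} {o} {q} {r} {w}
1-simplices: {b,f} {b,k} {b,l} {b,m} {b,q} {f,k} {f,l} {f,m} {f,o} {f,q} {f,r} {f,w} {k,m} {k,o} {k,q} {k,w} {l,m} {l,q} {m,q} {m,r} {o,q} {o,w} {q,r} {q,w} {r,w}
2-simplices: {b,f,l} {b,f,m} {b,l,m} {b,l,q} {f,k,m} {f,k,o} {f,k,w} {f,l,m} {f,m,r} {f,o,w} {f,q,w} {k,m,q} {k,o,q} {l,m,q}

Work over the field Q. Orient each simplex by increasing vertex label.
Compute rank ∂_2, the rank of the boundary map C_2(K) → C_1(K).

n_0=9 n_1=25 n_2=14  [Q]
∂1: piv[bf,bk,bl,bm,bq,fo,fr,fw] rk=8  ker:fk,fl,fm,fq,km,ko,kq,kw,lm,lq,mq,mr,oq,ow,qr,qw,rw
∂2: piv[bfl,bfm,blm,blq,fkm,fko,fkw,fmr,fow,fqw,kmq,koq,lmq] rk=13  ker:flm
rk∂_2=13

rank∂_2=13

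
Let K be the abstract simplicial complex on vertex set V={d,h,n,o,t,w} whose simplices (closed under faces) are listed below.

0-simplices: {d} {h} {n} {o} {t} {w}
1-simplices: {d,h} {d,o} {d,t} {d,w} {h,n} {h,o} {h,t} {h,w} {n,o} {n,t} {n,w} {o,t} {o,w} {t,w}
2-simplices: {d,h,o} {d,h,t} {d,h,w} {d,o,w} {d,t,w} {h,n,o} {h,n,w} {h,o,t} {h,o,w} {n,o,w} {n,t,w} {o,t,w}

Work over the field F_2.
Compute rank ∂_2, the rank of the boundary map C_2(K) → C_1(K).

rank∂_2=9

n_0=6 n_1=14 n_2=12  [Z2]
∂1: piv[dh,do,dt,dw,hn] rk=5  ker:ho,ht,hw,no,nt,nw,ot,ow,tw
∂2: piv[dho,dht,dhw,dow,dtw,hno,hnw,hot,ntw] rk=9  ker:how,now,otw
rk∂_2=9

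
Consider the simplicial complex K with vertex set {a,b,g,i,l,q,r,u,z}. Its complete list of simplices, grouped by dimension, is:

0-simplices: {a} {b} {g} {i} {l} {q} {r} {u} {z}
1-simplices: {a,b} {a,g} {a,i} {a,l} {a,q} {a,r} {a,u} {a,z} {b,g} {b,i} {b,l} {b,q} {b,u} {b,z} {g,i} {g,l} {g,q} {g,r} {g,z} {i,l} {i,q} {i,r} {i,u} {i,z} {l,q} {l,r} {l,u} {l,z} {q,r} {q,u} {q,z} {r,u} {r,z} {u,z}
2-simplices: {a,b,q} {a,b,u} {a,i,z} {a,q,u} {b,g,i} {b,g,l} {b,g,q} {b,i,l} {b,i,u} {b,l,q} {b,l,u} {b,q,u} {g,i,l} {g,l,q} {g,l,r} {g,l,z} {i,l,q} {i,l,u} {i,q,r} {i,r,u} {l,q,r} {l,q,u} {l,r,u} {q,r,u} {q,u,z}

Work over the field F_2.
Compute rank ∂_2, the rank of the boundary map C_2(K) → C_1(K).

n_0=9 n_1=34 n_2=25  [Z2]
∂1: piv[ab,ag,ai,al,aq,ar,au,az] rk=8  ker:bg,bi,bl,bq,bu,bz,gi,gl,gq,gr,gz,il,iq,ir,iu,iz,lq,lr,lu,lz,qr,qu,qz,ru,rz,uz
∂2: piv[abq,abu,aiz,aqu,bgi,bgl,bgq,bil,biu,blq,blu,glr,glz,ilq,iqr,iru,lqr,quz] rk=18  ker:bqu,gil,glq,ilu,lqu,lru,qru
rk∂_2=18

rank∂_2=18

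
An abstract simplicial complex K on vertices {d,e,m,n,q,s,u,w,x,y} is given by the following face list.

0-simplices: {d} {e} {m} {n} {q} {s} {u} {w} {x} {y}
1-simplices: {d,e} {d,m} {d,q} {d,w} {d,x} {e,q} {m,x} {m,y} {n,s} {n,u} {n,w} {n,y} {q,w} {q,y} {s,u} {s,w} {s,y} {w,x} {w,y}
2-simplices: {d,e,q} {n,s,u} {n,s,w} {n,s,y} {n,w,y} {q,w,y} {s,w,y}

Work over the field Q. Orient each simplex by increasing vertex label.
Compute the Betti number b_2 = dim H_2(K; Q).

b_2=1

n_0=10 n_1=19 n_2=7  [Q]
∂1: piv[de,dm,dq,dw,dx,my,ns,nu,nw] rk=9  ker:eq,mx,ny,qw,qy,su,sw,sy,wx,wy
∂2: piv[deq,nsu,nsw,nsy,nwy,qwy] rk=6  ker:swy
b_2=(7−6)−0=1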